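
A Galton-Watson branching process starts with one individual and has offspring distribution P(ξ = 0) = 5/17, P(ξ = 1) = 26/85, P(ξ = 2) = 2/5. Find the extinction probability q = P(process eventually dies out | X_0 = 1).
q = 25/34

The pgf is f(s) = 5/17 + 26/85·s + 2/5·s². The extinction probability q is the smallest fixed point of f in [0, 1]. Setting s = f(s):
  2/5·s² + (26/85 − 1)·s + 5/17 = 0
  2/5·s² − (5/17 + 2/5)·s + 5/17 = 0
which factors as (s − 1)·(2/5·s − 5/17) = 0, giving roots s = 1 and s = (5/17)/(2/5) = 25/34.
Mean offspring μ = 26/85 + 2·2/5 = 94/85 > 1 (supercritical), so q < 1. The extinction probability is the smaller root: q = (5/17)/(2/5) = 25/34.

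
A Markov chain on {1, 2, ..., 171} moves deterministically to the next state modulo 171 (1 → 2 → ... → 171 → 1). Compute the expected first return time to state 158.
E[T_158 | X_0 = 158] = 171

The chain cycles deterministically, so starting at state 158 it returns in exactly 171 steps. Equivalently, the stationary distribution is uniform π_j = 1/171 for every state j, so by Kac's formula E[T_158] = 1/π_158 = 171.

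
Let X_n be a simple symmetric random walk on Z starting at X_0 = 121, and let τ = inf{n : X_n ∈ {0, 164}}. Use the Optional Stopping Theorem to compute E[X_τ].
E[X_τ] = 121

X_n is a martingale and τ is a bounded-mean stopping time (indeed τ is finite a.s. with bounded expectation since the walk is in a bounded region). By the OST, E[X_τ] = E[X_0] = 121. Equivalently: E[X_τ] = 164 · P(hit 164 first) + 0 · P(hit 0 first) = 164 · (121/164) = 121.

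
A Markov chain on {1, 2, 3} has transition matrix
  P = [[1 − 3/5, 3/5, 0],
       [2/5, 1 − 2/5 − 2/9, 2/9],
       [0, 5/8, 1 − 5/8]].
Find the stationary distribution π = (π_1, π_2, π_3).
π = (30/91, 45/91, 16/91)

This is a birth-death chain on three states, which satisfies detailed balance: π_1 · P_{12} = π_2 · P_{21} and π_2 · P_{23} = π_3 · P_{32}.
From π_1 · 3/5 = π_2 · 2/5: π_2/π_1 = (3/5)/(2/5) = 3/2.
From π_2 · 2/9 = π_3 · 5/8: π_3/π_2 = (2/9)/(5/8) = 16/45.
Take π_1 proportional to 1; then unnormalized π = (1, 3/2, 8/15). Normalize by dividing by the sum 91/30:
  π = (30/91, 45/91, 16/91).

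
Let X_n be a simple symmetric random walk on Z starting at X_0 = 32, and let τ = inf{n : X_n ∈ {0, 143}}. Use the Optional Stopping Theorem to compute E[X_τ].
E[X_τ] = 32

X_n is a martingale and τ is a bounded-mean stopping time (indeed τ is finite a.s. with bounded expectation since the walk is in a bounded region). By the OST, E[X_τ] = E[X_0] = 32. Equivalently: E[X_τ] = 143 · P(hit 143 first) + 0 · P(hit 0 first) = 143 · (32/143) = 32.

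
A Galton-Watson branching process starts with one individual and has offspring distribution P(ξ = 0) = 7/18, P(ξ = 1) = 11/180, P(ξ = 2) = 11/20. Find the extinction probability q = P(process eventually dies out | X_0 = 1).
q = 70/99

The pgf is f(s) = 7/18 + 11/180·s + 11/20·s². The extinction probability q is the smallest fixed point of f in [0, 1]. Setting s = f(s):
  11/20·s² + (11/180 − 1)·s + 7/18 = 0
  11/20·s² − (7/18 + 11/20)·s + 7/18 = 0
which factors as (s − 1)·(11/20·s − 7/18) = 0, giving roots s = 1 and s = (7/18)/(11/20) = 70/99.
Mean offspring μ = 11/180 + 2·11/20 = 209/180 > 1 (supercritical), so q < 1. The extinction probability is the smaller root: q = (7/18)/(11/20) = 70/99.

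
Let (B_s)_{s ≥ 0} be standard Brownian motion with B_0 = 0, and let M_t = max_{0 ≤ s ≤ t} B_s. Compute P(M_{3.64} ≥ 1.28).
P(M_{3.64} ≥ 1.28) = 2·P(B_{3.64} ≥ 1.28) = 2(1 − Φ(1.28/√3.64)) ≈ 0.5023

By the reflection principle for Brownian motion, P(M_t ≥ a) = 2 · P(B_t ≥ a) for a ≥ 0. Since B_t ~ N(0, t), P(B_t ≥ 1.28) = 1 − Φ(1.28/√t) = 1 − Φ(1.28/√3.64) = 1 − Φ(0.6709). So
  P(M_{3.64} ≥ 1.28) = 2(1 − Φ(0.6709)) ≈ 0.5023.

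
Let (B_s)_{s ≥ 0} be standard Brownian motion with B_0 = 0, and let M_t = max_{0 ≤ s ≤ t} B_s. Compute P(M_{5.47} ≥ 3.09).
P(M_{5.47} ≥ 3.09) = 2·P(B_{5.47} ≥ 3.09) = 2(1 − Φ(3.09/√5.47)) ≈ 0.1864

By the reflection principle for Brownian motion, P(M_t ≥ a) = 2 · P(B_t ≥ a) for a ≥ 0. Since B_t ~ N(0, t), P(B_t ≥ 3.09) = 1 − Φ(3.09/√t) = 1 − Φ(3.09/√5.47) = 1 − Φ(1.3212). So
  P(M_{5.47} ≥ 3.09) = 2(1 − Φ(1.3212)) ≈ 0.1864.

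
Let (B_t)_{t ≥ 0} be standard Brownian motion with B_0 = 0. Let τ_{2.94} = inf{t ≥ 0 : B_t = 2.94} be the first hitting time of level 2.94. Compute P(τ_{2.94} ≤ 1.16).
P(τ_{2.94} ≤ 1.16) = 2(1 − Φ(2.94/√1.16)) = 2(1 − Φ(2.7297)) ≈ 0.0063

By the reflection principle for standard BM, P(τ_b ≤ t) = 2 · P(B_t ≥ b). Since B_t ~ N(0, t), P(B_t ≥ 2.94) = 1 − Φ(2.94/√t) = 1 − Φ(2.94/√1.16) = 1 − Φ(2.7297) ≈ 0.00317. Doubling: P(τ_{2.94} ≤ 1.16) ≈ 2 · 0.00317 = 0.00634 ≈ 0.0063.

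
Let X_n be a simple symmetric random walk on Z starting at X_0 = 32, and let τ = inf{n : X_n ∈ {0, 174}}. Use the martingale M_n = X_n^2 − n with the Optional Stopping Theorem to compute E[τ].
E[τ] = 4544

M_n = X_n^2 − n is a martingale (since E[X_{n+1}^2 | F_n] = X_n^2 + 1). By OST (τ has finite mean in a bounded region), E[M_τ] = E[M_0] = X_0^2 − 0 = 32^2 = 1024. Also E[M_τ] = E[X_τ^2] − E[τ]. The walk exits at 0 or 174, with P(hit 174 first) = 32/174, so E[X_τ^2] = 174^2 · 32/174 + 0 = 5568. Thus E[τ] = E[X_τ^2] − E[M_τ] = 5568 − 1024 = 4544 = 32(174 − 32) = 4544.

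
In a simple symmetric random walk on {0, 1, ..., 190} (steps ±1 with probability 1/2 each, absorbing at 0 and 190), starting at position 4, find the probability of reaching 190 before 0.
P(hit 190 before 0) = 4/190 = 2/95

Let u_k = P(hit 190 before 0 | start at k). Then u_0 = 0, u_190 = 1, and u_k = u_{k-1}/2 + u_{k+1}/2 for 1 ≤ k ≤ 189. This harmonic recurrence is solved by u_k = k/190, giving u_4 = 4/190 = 2/95.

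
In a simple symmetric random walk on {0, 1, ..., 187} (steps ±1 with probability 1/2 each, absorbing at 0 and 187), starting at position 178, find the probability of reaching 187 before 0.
P(hit 187 before 0) = 178/187

Let u_k = P(hit 187 before 0 | start at k). Then u_0 = 0, u_187 = 1, and u_k = u_{k-1}/2 + u_{k+1}/2 for 1 ≤ k ≤ 186. This harmonic recurrence is solved by u_k = k/187, giving u_178 = 178/187.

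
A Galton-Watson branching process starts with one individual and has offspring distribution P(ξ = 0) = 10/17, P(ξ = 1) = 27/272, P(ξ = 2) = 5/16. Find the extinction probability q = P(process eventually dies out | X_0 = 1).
q = 1

Mean offspring μ = 0·10/17 + 1·27/272 + 2·5/16 = 197/272 ≤ 1. For μ ≤ 1 with offspring not concentrated at 1, the Galton-Watson process goes extinct almost surely, so q = 1.
(Algebraic check: The pgf is f(s) = 10/17 + 27/272·s + 5/16·s². The extinction probability q is the smallest fixed point of f in [0, 1]. Setting s = f(s):
  5/16·s² + (27/272 − 1)·s + 10/17 = 0
  5/16·s² − (10/17 + 5/16)·s + 10/17 = 0
which factors as (s − 1)·(5/16·s − 10/17) = 0, giving roots s = 1 and s = (10/17)/(5/16) = 32/17. Since 32/17 ≥ 1, the smallest root in [0, 1] is s = 1.)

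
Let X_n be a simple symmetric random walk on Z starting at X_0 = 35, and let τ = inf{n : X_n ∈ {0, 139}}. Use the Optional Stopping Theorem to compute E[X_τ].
E[X_τ] = 35

X_n is a martingale and τ is a bounded-mean stopping time (indeed τ is finite a.s. with bounded expectation since the walk is in a bounded region). By the OST, E[X_τ] = E[X_0] = 35. Equivalently: E[X_τ] = 139 · P(hit 139 first) + 0 · P(hit 0 first) = 139 · (35/139) = 35.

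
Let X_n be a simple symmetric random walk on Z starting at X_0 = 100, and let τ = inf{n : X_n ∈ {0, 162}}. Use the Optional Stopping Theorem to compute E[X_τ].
E[X_τ] = 100

X_n is a martingale and τ is a bounded-mean stopping time (indeed τ is finite a.s. with bounded expectation since the walk is in a bounded region). By the OST, E[X_τ] = E[X_0] = 100. Equivalently: E[X_τ] = 162 · P(hit 162 first) + 0 · P(hit 0 first) = 162 · (100/162) = 100.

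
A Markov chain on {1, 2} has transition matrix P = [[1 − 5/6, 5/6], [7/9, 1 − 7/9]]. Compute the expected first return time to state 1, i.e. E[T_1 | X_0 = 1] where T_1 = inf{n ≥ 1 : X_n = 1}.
E[T_1 | X_0 = 1] = 1/π_1 = 29/14

For an irreducible recurrent Markov chain with stationary distribution π, E[T_i | X_0 = i] = 1/π_i (Kac's formula). Here π_1 = (7/9)/(5/6 + 7/9) = (7/9)/(29/18) = 14/29, so E[T_1 | X_0 = 1] = 1/π_1 = (5/6 + 7/9)/(7/9) = (29/18)/(7/9) = 29/14.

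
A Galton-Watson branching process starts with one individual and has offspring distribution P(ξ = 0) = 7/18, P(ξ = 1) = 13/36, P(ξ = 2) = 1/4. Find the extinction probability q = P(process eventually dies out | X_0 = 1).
q = 1

Mean offspring μ = 0·7/18 + 1·13/36 + 2·1/4 = 31/36 ≤ 1. For μ ≤ 1 with offspring not concentrated at 1, the Galton-Watson process goes extinct almost surely, so q = 1.
(Algebraic check: The pgf is f(s) = 7/18 + 13/36·s + 1/4·s². The extinction probability q is the smallest fixed point of f in [0, 1]. Setting s = f(s):
  1/4·s² + (13/36 − 1)·s + 7/18 = 0
  1/4·s² − (7/18 + 1/4)·s + 7/18 = 0
which factors as (s − 1)·(1/4·s − 7/18) = 0, giving roots s = 1 and s = (7/18)/(1/4) = 14/9. Since 14/9 ≥ 1, the smallest root in [0, 1] is s = 1.)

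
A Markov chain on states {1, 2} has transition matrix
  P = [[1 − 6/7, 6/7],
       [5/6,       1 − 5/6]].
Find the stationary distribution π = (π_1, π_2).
π_1 = 35/71, π_2 = 36/71

Solve πP = π with π_1 + π_2 = 1. From πP = π: π_1 · (1 − 6/7) + π_2 · 5/6 = π_1 ⇒ π_2 · 5/6 = π_1 · 6/7 ⇒ π_2/π_1 = (6/7)/(5/6) = 36/35. Together with π_1 + π_2 = 1:
  π_1 = (5/6)/(6/7 + 5/6) = (5/6)/(71/42) = 35/71,
  π_2 = (6/7)/(6/7 + 5/6) = (6/7)/(71/42) = 36/71.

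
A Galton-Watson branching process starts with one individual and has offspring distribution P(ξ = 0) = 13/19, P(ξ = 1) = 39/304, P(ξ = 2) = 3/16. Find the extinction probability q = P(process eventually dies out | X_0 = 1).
q = 1

Mean offspring μ = 0·13/19 + 1·39/304 + 2·3/16 = 153/304 ≤ 1. For μ ≤ 1 with offspring not concentrated at 1, the Galton-Watson process goes extinct almost surely, so q = 1.
(Algebraic check: The pgf is f(s) = 13/19 + 39/304·s + 3/16·s². The extinction probability q is the smallest fixed point of f in [0, 1]. Setting s = f(s):
  3/16·s² + (39/304 − 1)·s + 13/19 = 0
  3/16·s² − (13/19 + 3/16)·s + 13/19 = 0
which factors as (s − 1)·(3/16·s − 13/19) = 0, giving roots s = 1 and s = (13/19)/(3/16) = 208/57. Since 208/57 ≥ 1, the smallest root in [0, 1] is s = 1.)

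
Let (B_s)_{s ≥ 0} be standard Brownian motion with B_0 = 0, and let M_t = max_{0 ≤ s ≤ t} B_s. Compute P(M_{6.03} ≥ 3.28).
P(M_{6.03} ≥ 3.28) = 2·P(B_{6.03} ≥ 3.28) = 2(1 − Φ(3.28/√6.03)) ≈ 0.1816

By the reflection principle for Brownian motion, P(M_t ≥ a) = 2 · P(B_t ≥ a) for a ≥ 0. Since B_t ~ N(0, t), P(B_t ≥ 3.28) = 1 − Φ(3.28/√t) = 1 − Φ(3.28/√6.03) = 1 − Φ(1.3357). So
  P(M_{6.03} ≥ 3.28) = 2(1 − Φ(1.3357)) ≈ 0.1816.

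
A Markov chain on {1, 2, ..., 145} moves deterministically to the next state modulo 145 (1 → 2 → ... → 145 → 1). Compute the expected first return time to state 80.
E[T_80 | X_0 = 80] = 145

The chain cycles deterministically, so starting at state 80 it returns in exactly 145 steps. Equivalently, the stationary distribution is uniform π_j = 1/145 for every state j, so by Kac's formula E[T_80] = 1/π_80 = 145.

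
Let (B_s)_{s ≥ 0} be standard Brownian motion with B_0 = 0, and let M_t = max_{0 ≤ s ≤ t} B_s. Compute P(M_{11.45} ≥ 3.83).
P(M_{11.45} ≥ 3.83) = 2·P(B_{11.45} ≥ 3.83) = 2(1 − Φ(3.83/√11.45)) ≈ 0.2577

By the reflection principle for Brownian motion, P(M_t ≥ a) = 2 · P(B_t ≥ a) for a ≥ 0. Since B_t ~ N(0, t), P(B_t ≥ 3.83) = 1 − Φ(3.83/√t) = 1 − Φ(3.83/√11.45) = 1 − Φ(1.1319). So
  P(M_{11.45} ≥ 3.83) = 2(1 − Φ(1.1319)) ≈ 0.2577.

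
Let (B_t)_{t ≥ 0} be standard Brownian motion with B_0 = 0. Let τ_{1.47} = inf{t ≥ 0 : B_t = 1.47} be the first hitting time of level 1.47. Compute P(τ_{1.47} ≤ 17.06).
P(τ_{1.47} ≤ 17.06) = 2(1 − Φ(1.47/√17.06)) = 2(1 − Φ(0.3559)) ≈ 0.7219

By the reflection principle for standard BM, P(τ_b ≤ t) = 2 · P(B_t ≥ b). Since B_t ~ N(0, t), P(B_t ≥ 1.47) = 1 − Φ(1.47/√t) = 1 − Φ(1.47/√17.06) = 1 − Φ(0.3559) ≈ 0.36096. Doubling: P(τ_{1.47} ≤ 17.06) ≈ 2 · 0.36096 = 0.72192 ≈ 0.7219.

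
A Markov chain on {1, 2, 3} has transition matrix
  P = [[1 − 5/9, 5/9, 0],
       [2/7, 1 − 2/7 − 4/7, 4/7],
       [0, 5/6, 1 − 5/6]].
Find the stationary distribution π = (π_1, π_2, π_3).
π = (18/77, 5/11, 24/77)

This is a birth-death chain on three states, which satisfies detailed balance: π_1 · P_{12} = π_2 · P_{21} and π_2 · P_{23} = π_3 · P_{32}.
From π_1 · 5/9 = π_2 · 2/7: π_2/π_1 = (5/9)/(2/7) = 35/18.
From π_2 · 4/7 = π_3 · 5/6: π_3/π_2 = (4/7)/(5/6) = 24/35.
Take π_1 proportional to 1; then unnormalized π = (1, 35/18, 4/3). Normalize by dividing by the sum 77/18:
  π = (18/77, 5/11, 24/77).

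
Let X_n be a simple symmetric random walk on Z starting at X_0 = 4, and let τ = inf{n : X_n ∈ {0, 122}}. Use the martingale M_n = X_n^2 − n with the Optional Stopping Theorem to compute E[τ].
E[τ] = 472

M_n = X_n^2 − n is a martingale (since E[X_{n+1}^2 | F_n] = X_n^2 + 1). By OST (τ has finite mean in a bounded region), E[M_τ] = E[M_0] = X_0^2 − 0 = 4^2 = 16. Also E[M_τ] = E[X_τ^2] − E[τ]. The walk exits at 0 or 122, with P(hit 122 first) = 4/122, so E[X_τ^2] = 122^2 · 4/122 + 0 = 488. Thus E[τ] = E[X_τ^2] − E[M_τ] = 488 − 16 = 472 = 4(122 − 4) = 472.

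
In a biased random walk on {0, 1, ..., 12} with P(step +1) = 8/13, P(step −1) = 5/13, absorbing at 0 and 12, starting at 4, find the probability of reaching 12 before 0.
P(hit 12 before 0) = (1 − (5/8)^4) / (1 − (5/8)^12) = 16777216/19727841

Let u_k denote P(reach 12 before 0 | start at k). Boundary: u_0 = 0, u_12 = 1. Recurrence: u_k = 8/13·u_{k+1} + 5/13·u_{k-1} for 1 ≤ k ≤ 11. Try u_k = A + B·r^k with r = q/p = (5/13)/(8/13) = 5/8. Substitution satisfies the recurrence; boundary conditions give:
  u_k = (1 − r^k) / (1 − r^N) = (1 − (5/8)^4) / (1 − (5/8)^12) = 16777216/19727841.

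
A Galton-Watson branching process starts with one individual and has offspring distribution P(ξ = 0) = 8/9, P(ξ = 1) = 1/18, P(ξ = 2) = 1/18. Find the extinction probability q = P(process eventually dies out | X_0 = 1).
q = 1

Mean offspring μ = 0·8/9 + 1·1/18 + 2·1/18 = 1/6 ≤ 1. For μ ≤ 1 with offspring not concentrated at 1, the Galton-Watson process goes extinct almost surely, so q = 1.
(Algebraic check: The pgf is f(s) = 8/9 + 1/18·s + 1/18·s². The extinction probability q is the smallest fixed point of f in [0, 1]. Setting s = f(s):
  1/18·s² + (1/18 − 1)·s + 8/9 = 0
  1/18·s² − (8/9 + 1/18)·s + 8/9 = 0
which factors as (s − 1)·(1/18·s − 8/9) = 0, giving roots s = 1 and s = (8/9)/(1/18) = 16. Since 16 ≥ 1, the smallest root in [0, 1] is s = 1.)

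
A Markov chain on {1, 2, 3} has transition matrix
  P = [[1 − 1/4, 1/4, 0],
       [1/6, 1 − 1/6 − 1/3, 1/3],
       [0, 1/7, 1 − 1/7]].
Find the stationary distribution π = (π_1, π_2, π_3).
π = (1/6, 1/4, 7/12)

This is a birth-death chain on three states, which satisfies detailed balance: π_1 · P_{12} = π_2 · P_{21} and π_2 · P_{23} = π_3 · P_{32}.
From π_1 · 1/4 = π_2 · 1/6: π_2/π_1 = (1/4)/(1/6) = 3/2.
From π_2 · 1/3 = π_3 · 1/7: π_3/π_2 = (1/3)/(1/7) = 7/3.
Take π_1 proportional to 1; then unnormalized π = (1, 3/2, 7/2). Normalize by dividing by the sum 6:
  π = (1/6, 1/4, 7/12).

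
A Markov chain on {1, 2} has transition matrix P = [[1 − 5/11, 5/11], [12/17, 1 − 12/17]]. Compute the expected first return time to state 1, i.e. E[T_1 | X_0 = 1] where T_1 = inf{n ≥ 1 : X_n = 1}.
E[T_1 | X_0 = 1] = 1/π_1 = 217/132

For an irreducible recurrent Markov chain with stationary distribution π, E[T_i | X_0 = i] = 1/π_i (Kac's formula). Here π_1 = (12/17)/(5/11 + 12/17) = (12/17)/(217/187) = 132/217, so E[T_1 | X_0 = 1] = 1/π_1 = (5/11 + 12/17)/(12/17) = (217/187)/(12/17) = 217/132.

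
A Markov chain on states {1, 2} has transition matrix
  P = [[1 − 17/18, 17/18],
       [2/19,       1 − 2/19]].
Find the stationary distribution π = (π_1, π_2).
π_1 = 36/359, π_2 = 323/359

Solve πP = π with π_1 + π_2 = 1. From πP = π: π_1 · (1 − 17/18) + π_2 · 2/19 = π_1 ⇒ π_2 · 2/19 = π_1 · 17/18 ⇒ π_2/π_1 = (17/18)/(2/19) = 323/36. Together with π_1 + π_2 = 1:
  π_1 = (2/19)/(17/18 + 2/19) = (2/19)/(359/342) = 36/359,
  π_2 = (17/18)/(17/18 + 2/19) = (17/18)/(359/342) = 323/359.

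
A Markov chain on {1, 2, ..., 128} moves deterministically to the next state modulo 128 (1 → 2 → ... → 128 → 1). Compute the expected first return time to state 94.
E[T_94 | X_0 = 94] = 128

The chain cycles deterministically, so starting at state 94 it returns in exactly 128 steps. Equivalently, the stationary distribution is uniform π_j = 1/128 for every state j, so by Kac's formula E[T_94] = 1/π_94 = 128.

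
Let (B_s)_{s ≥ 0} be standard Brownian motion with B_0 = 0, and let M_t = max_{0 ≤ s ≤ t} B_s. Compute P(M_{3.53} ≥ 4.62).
P(M_{3.53} ≥ 4.62) = 2·P(B_{3.53} ≥ 4.62) = 2(1 − Φ(4.62/√3.53)) ≈ 0.0139

By the reflection principle for Brownian motion, P(M_t ≥ a) = 2 · P(B_t ≥ a) for a ≥ 0. Since B_t ~ N(0, t), P(B_t ≥ 4.62) = 1 − Φ(4.62/√t) = 1 − Φ(4.62/√3.53) = 1 − Φ(2.4590). So
  P(M_{3.53} ≥ 4.62) = 2(1 − Φ(2.4590)) ≈ 0.0139.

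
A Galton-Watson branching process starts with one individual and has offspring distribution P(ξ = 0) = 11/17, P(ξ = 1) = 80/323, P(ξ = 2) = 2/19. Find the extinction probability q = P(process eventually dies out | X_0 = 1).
q = 1

Mean offspring μ = 0·11/17 + 1·80/323 + 2·2/19 = 148/323 ≤ 1. For μ ≤ 1 with offspring not concentrated at 1, the Galton-Watson process goes extinct almost surely, so q = 1.
(Algebraic check: The pgf is f(s) = 11/17 + 80/323·s + 2/19·s². The extinction probability q is the smallest fixed point of f in [0, 1]. Setting s = f(s):
  2/19·s² + (80/323 − 1)·s + 11/17 = 0
  2/19·s² − (11/17 + 2/19)·s + 11/17 = 0
which factors as (s − 1)·(2/19·s − 11/17) = 0, giving roots s = 1 and s = (11/17)/(2/19) = 209/34. Since 209/34 ≥ 1, the smallest root in [0, 1] is s = 1.)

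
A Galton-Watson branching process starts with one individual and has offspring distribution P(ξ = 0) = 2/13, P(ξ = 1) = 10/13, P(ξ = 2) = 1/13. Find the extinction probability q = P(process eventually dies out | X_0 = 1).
q = 1

Mean offspring μ = 0·2/13 + 1·10/13 + 2·1/13 = 12/13 ≤ 1. For μ ≤ 1 with offspring not concentrated at 1, the Galton-Watson process goes extinct almost surely, so q = 1.
(Algebraic check: The pgf is f(s) = 2/13 + 10/13·s + 1/13·s². The extinction probability q is the smallest fixed point of f in [0, 1]. Setting s = f(s):
  1/13·s² + (10/13 − 1)·s + 2/13 = 0
  1/13·s² − (2/13 + 1/13)·s + 2/13 = 0
which factors as (s − 1)·(1/13·s − 2/13) = 0, giving roots s = 1 and s = (2/13)/(1/13) = 2. Since 2 ≥ 1, the smallest root in [0, 1] is s = 1.)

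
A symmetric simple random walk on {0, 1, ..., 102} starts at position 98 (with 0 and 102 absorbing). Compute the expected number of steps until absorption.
E[τ | X_0 = 98] = 392

Let v_k = E[τ | X_0 = k]. Boundary: v_0 = v_102 = 0. Recurrence: v_k = 1 + (v_{k-1} + v_{k+1})/2 for 1 ≤ k ≤ 101. The particular solution to v_k − (v_{k-1} + v_{k+1})/2 = 1 is v_k = −k^2. Adding homogeneous solution A + B k and matching boundaries gives v_k = k (102 − k). Substituting k = 98: v_98 = 98 · 4 = 392.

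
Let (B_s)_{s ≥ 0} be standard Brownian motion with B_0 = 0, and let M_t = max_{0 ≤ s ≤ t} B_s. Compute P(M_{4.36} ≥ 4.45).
P(M_{4.36} ≥ 4.45) = 2·P(B_{4.36} ≥ 4.45) = 2(1 − Φ(4.45/√4.36)) ≈ 0.0331

By the reflection principle for Brownian motion, P(M_t ≥ a) = 2 · P(B_t ≥ a) for a ≥ 0. Since B_t ~ N(0, t), P(B_t ≥ 4.45) = 1 − Φ(4.45/√t) = 1 − Φ(4.45/√4.36) = 1 − Φ(2.1312). So
  P(M_{4.36} ≥ 4.45) = 2(1 − Φ(2.1312)) ≈ 0.0331.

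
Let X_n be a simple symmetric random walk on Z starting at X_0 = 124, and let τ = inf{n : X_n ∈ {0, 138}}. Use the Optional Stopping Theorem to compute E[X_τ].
E[X_τ] = 124

X_n is a martingale and τ is a bounded-mean stopping time (indeed τ is finite a.s. with bounded expectation since the walk is in a bounded region). By the OST, E[X_τ] = E[X_0] = 124. Equivalently: E[X_τ] = 138 · P(hit 138 first) + 0 · P(hit 0 first) = 138 · (124/138) = 124.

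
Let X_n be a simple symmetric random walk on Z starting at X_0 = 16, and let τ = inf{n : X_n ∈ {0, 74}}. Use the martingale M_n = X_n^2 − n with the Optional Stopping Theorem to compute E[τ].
E[τ] = 928

M_n = X_n^2 − n is a martingale (since E[X_{n+1}^2 | F_n] = X_n^2 + 1). By OST (τ has finite mean in a bounded region), E[M_τ] = E[M_0] = X_0^2 − 0 = 16^2 = 256. Also E[M_τ] = E[X_τ^2] − E[τ]. The walk exits at 0 or 74, with P(hit 74 first) = 16/74, so E[X_τ^2] = 74^2 · 16/74 + 0 = 1184. Thus E[τ] = E[X_τ^2] − E[M_τ] = 1184 − 256 = 928 = 16(74 − 16) = 928.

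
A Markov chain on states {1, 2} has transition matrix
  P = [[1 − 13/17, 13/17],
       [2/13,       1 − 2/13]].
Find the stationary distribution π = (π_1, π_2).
π_1 = 34/203, π_2 = 169/203

Solve πP = π with π_1 + π_2 = 1. From πP = π: π_1 · (1 − 13/17) + π_2 · 2/13 = π_1 ⇒ π_2 · 2/13 = π_1 · 13/17 ⇒ π_2/π_1 = (13/17)/(2/13) = 169/34. Together with π_1 + π_2 = 1:
  π_1 = (2/13)/(13/17 + 2/13) = (2/13)/(203/221) = 34/203,
  π_2 = (13/17)/(13/17 + 2/13) = (13/17)/(203/221) = 169/203.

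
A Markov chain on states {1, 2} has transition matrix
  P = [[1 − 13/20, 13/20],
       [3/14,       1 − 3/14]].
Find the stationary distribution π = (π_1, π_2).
π_1 = 30/121, π_2 = 91/121

Solve πP = π with π_1 + π_2 = 1. From πP = π: π_1 · (1 − 13/20) + π_2 · 3/14 = π_1 ⇒ π_2 · 3/14 = π_1 · 13/20 ⇒ π_2/π_1 = (13/20)/(3/14) = 91/30. Together with π_1 + π_2 = 1:
  π_1 = (3/14)/(13/20 + 3/14) = (3/14)/(121/140) = 30/121,
  π_2 = (13/20)/(13/20 + 3/14) = (13/20)/(121/140) = 91/121.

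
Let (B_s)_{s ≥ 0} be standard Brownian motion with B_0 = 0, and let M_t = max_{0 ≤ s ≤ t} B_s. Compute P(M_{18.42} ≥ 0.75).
P(M_{18.42} ≥ 0.75) = 2·P(B_{18.42} ≥ 0.75) = 2(1 − Φ(0.75/√18.42)) ≈ 0.8613

By the reflection principle for Brownian motion, P(M_t ≥ a) = 2 · P(B_t ≥ a) for a ≥ 0. Since B_t ~ N(0, t), P(B_t ≥ 0.75) = 1 − Φ(0.75/√t) = 1 − Φ(0.75/√18.42) = 1 − Φ(0.1747). So
  P(M_{18.42} ≥ 0.75) = 2(1 − Φ(0.1747)) ≈ 0.8613.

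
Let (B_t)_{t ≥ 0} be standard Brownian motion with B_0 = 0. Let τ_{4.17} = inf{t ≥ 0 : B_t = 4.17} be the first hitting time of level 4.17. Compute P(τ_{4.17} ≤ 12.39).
P(τ_{4.17} ≤ 12.39) = 2(1 − Φ(4.17/√12.39)) = 2(1 − Φ(1.1847)) ≈ 0.2361

By the reflection principle for standard BM, P(τ_b ≤ t) = 2 · P(B_t ≥ b). Since B_t ~ N(0, t), P(B_t ≥ 4.17) = 1 − Φ(4.17/√t) = 1 − Φ(4.17/√12.39) = 1 − Φ(1.1847) ≈ 0.11807. Doubling: P(τ_{4.17} ≤ 12.39) ≈ 2 · 0.11807 = 0.23614 ≈ 0.2361.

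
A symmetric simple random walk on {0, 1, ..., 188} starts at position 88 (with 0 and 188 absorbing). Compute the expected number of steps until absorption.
E[τ | X_0 = 88] = 8800

Let v_k = E[τ | X_0 = k]. Boundary: v_0 = v_188 = 0. Recurrence: v_k = 1 + (v_{k-1} + v_{k+1})/2 for 1 ≤ k ≤ 187. The particular solution to v_k − (v_{k-1} + v_{k+1})/2 = 1 is v_k = −k^2. Adding homogeneous solution A + B k and matching boundaries gives v_k = k (188 − k). Substituting k = 88: v_88 = 88 · 100 = 8800.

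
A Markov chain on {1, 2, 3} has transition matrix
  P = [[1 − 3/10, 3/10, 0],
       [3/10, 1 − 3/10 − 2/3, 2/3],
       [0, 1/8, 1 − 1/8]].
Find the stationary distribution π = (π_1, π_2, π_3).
π = (3/22, 3/22, 8/11)

This is a birth-death chain on three states, which satisfies detailed balance: π_1 · P_{12} = π_2 · P_{21} and π_2 · P_{23} = π_3 · P_{32}.
From π_1 · 3/10 = π_2 · 3/10: π_2/π_1 = (3/10)/(3/10) = 1.
From π_2 · 2/3 = π_3 · 1/8: π_3/π_2 = (2/3)/(1/8) = 16/3.
Take π_1 proportional to 1; then unnormalized π = (1, 1, 16/3). Normalize by dividing by the sum 22/3:
  π = (3/22, 3/22, 8/11).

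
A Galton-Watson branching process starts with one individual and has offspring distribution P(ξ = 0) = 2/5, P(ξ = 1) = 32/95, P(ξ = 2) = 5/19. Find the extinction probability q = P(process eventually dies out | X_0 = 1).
q = 1

Mean offspring μ = 0·2/5 + 1·32/95 + 2·5/19 = 82/95 ≤ 1. For μ ≤ 1 with offspring not concentrated at 1, the Galton-Watson process goes extinct almost surely, so q = 1.
(Algebraic check: The pgf is f(s) = 2/5 + 32/95·s + 5/19·s². The extinction probability q is the smallest fixed point of f in [0, 1]. Setting s = f(s):
  5/19·s² + (32/95 − 1)·s + 2/5 = 0
  5/19·s² − (2/5 + 5/19)·s + 2/5 = 0
which factors as (s − 1)·(5/19·s − 2/5) = 0, giving roots s = 1 and s = (2/5)/(5/19) = 38/25. Since 38/25 ≥ 1, the smallest root in [0, 1] is s = 1.)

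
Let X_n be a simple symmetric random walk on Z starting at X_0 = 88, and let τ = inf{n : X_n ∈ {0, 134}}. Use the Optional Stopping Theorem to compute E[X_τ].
E[X_τ] = 88

X_n is a martingale and τ is a bounded-mean stopping time (indeed τ is finite a.s. with bounded expectation since the walk is in a bounded region). By the OST, E[X_τ] = E[X_0] = 88. Equivalently: E[X_τ] = 134 · P(hit 134 first) + 0 · P(hit 0 first) = 134 · (88/134) = 88.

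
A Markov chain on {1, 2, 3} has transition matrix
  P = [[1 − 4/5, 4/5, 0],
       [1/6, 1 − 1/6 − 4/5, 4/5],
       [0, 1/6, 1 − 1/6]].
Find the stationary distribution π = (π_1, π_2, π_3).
π = (25/721, 120/721, 576/721)

This is a birth-death chain on three states, which satisfies detailed balance: π_1 · P_{12} = π_2 · P_{21} and π_2 · P_{23} = π_3 · P_{32}.
From π_1 · 4/5 = π_2 · 1/6: π_2/π_1 = (4/5)/(1/6) = 24/5.
From π_2 · 4/5 = π_3 · 1/6: π_3/π_2 = (4/5)/(1/6) = 24/5.
Take π_1 proportional to 1; then unnormalized π = (1, 24/5, 576/25). Normalize by dividing by the sum 721/25:
  π = (25/721, 120/721, 576/721).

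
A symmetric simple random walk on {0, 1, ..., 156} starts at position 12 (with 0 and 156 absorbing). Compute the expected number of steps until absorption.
E[τ | X_0 = 12] = 1728

Let v_k = E[τ | X_0 = k]. Boundary: v_0 = v_156 = 0. Recurrence: v_k = 1 + (v_{k-1} + v_{k+1})/2 for 1 ≤ k ≤ 155. The particular solution to v_k − (v_{k-1} + v_{k+1})/2 = 1 is v_k = −k^2. Adding homogeneous solution A + B k and matching boundaries gives v_k = k (156 − k). Substituting k = 12: v_12 = 12 · 144 = 1728.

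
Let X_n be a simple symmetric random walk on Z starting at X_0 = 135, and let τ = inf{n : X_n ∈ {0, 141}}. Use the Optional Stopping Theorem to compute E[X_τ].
E[X_τ] = 135

X_n is a martingale and τ is a bounded-mean stopping time (indeed τ is finite a.s. with bounded expectation since the walk is in a bounded region). By the OST, E[X_τ] = E[X_0] = 135. Equivalently: E[X_τ] = 141 · P(hit 141 first) + 0 · P(hit 0 first) = 141 · (135/141) = 135.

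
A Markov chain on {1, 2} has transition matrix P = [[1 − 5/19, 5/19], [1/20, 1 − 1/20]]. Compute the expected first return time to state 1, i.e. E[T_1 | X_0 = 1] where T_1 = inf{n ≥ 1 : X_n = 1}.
E[T_1 | X_0 = 1] = 1/π_1 = 119/19

For an irreducible recurrent Markov chain with stationary distribution π, E[T_i | X_0 = i] = 1/π_i (Kac's formula). Here π_1 = (1/20)/(5/19 + 1/20) = (1/20)/(119/380) = 19/119, so E[T_1 | X_0 = 1] = 1/π_1 = (5/19 + 1/20)/(1/20) = (119/380)/(1/20) = 119/19.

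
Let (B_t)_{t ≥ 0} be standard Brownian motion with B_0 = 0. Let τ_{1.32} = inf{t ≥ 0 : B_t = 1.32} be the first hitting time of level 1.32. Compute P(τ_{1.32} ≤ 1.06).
P(τ_{1.32} ≤ 1.06) = 2(1 − Φ(1.32/√1.06)) = 2(1 − Φ(1.2821)) ≈ 0.1998

By the reflection principle for standard BM, P(τ_b ≤ t) = 2 · P(B_t ≥ b). Since B_t ~ N(0, t), P(B_t ≥ 1.32) = 1 − Φ(1.32/√t) = 1 − Φ(1.32/√1.06) = 1 − Φ(1.2821) ≈ 0.09990. Doubling: P(τ_{1.32} ≤ 1.06) ≈ 2 · 0.09990 = 0.19980 ≈ 0.1998.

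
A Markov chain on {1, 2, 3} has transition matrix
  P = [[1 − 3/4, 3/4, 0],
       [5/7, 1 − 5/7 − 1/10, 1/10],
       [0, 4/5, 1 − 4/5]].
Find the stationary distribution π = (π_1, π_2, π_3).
π = (160/349, 168/349, 21/349)

This is a birth-death chain on three states, which satisfies detailed balance: π_1 · P_{12} = π_2 · P_{21} and π_2 · P_{23} = π_3 · P_{32}.
From π_1 · 3/4 = π_2 · 5/7: π_2/π_1 = (3/4)/(5/7) = 21/20.
From π_2 · 1/10 = π_3 · 4/5: π_3/π_2 = (1/10)/(4/5) = 1/8.
Take π_1 proportional to 1; then unnormalized π = (1, 21/20, 21/160). Normalize by dividing by the sum 349/160:
  π = (160/349, 168/349, 21/349).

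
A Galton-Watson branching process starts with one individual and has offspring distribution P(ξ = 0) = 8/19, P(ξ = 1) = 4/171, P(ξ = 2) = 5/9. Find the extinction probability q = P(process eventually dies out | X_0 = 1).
q = 72/95

The pgf is f(s) = 8/19 + 4/171·s + 5/9·s². The extinction probability q is the smallest fixed point of f in [0, 1]. Setting s = f(s):
  5/9·s² + (4/171 − 1)·s + 8/19 = 0
  5/9·s² − (8/19 + 5/9)·s + 8/19 = 0
which factors as (s − 1)·(5/9·s − 8/19) = 0, giving roots s = 1 and s = (8/19)/(5/9) = 72/95.
Mean offspring μ = 4/171 + 2·5/9 = 194/171 > 1 (supercritical), so q < 1. The extinction probability is the smaller root: q = (8/19)/(5/9) = 72/95.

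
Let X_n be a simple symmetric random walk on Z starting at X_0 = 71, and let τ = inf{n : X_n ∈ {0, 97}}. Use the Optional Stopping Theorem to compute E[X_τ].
E[X_τ] = 71

X_n is a martingale and τ is a bounded-mean stopping time (indeed τ is finite a.s. with bounded expectation since the walk is in a bounded region). By the OST, E[X_τ] = E[X_0] = 71. Equivalently: E[X_τ] = 97 · P(hit 97 first) + 0 · P(hit 0 first) = 97 · (71/97) = 71.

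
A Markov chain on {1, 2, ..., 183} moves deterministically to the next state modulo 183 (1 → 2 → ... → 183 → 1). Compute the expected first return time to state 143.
E[T_143 | X_0 = 143] = 183

The chain cycles deterministically, so starting at state 143 it returns in exactly 183 steps. Equivalently, the stationary distribution is uniform π_j = 1/183 for every state j, so by Kac's formula E[T_143] = 1/π_143 = 183.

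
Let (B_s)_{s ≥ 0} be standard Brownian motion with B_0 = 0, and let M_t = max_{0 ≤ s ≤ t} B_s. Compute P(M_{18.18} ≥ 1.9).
P(M_{18.18} ≥ 1.9) = 2·P(B_{18.18} ≥ 1.9) = 2(1 − Φ(1.9/√18.18)) ≈ 0.6559

By the reflection principle for Brownian motion, P(M_t ≥ a) = 2 · P(B_t ≥ a) for a ≥ 0. Since B_t ~ N(0, t), P(B_t ≥ 1.9) = 1 − Φ(1.9/√t) = 1 − Φ(1.9/√18.18) = 1 − Φ(0.4456). So
  P(M_{18.18} ≥ 1.9) = 2(1 − Φ(0.4456)) ≈ 0.6559.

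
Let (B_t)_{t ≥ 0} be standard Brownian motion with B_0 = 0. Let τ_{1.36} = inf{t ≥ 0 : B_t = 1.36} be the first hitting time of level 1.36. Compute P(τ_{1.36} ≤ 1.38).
P(τ_{1.36} ≤ 1.38) = 2(1 − Φ(1.36/√1.38)) = 2(1 − Φ(1.1577)) ≈ 0.2470

By the reflection principle for standard BM, P(τ_b ≤ t) = 2 · P(B_t ≥ b). Since B_t ~ N(0, t), P(B_t ≥ 1.36) = 1 − Φ(1.36/√t) = 1 − Φ(1.36/√1.38) = 1 − Φ(1.1577) ≈ 0.12349. Doubling: P(τ_{1.36} ≤ 1.38) ≈ 2 · 0.12349 = 0.24698 ≈ 0.2470.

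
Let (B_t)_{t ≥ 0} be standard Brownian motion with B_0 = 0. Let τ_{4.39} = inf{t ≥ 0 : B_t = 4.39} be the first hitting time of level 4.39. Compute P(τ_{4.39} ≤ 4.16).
P(τ_{4.39} ≤ 4.16) = 2(1 − Φ(4.39/√4.16)) = 2(1 − Φ(2.1524)) ≈ 0.0314

By the reflection principle for standard BM, P(τ_b ≤ t) = 2 · P(B_t ≥ b). Since B_t ~ N(0, t), P(B_t ≥ 4.39) = 1 − Φ(4.39/√t) = 1 − Φ(4.39/√4.16) = 1 − Φ(2.1524) ≈ 0.01568. Doubling: P(τ_{4.39} ≤ 4.16) ≈ 2 · 0.01568 = 0.03136 ≈ 0.0314.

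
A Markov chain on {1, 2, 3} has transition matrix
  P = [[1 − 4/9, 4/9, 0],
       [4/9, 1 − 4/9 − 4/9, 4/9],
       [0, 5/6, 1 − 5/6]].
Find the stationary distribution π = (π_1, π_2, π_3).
π = (15/38, 15/38, 4/19)

This is a birth-death chain on three states, which satisfies detailed balance: π_1 · P_{12} = π_2 · P_{21} and π_2 · P_{23} = π_3 · P_{32}.
From π_1 · 4/9 = π_2 · 4/9: π_2/π_1 = (4/9)/(4/9) = 1.
From π_2 · 4/9 = π_3 · 5/6: π_3/π_2 = (4/9)/(5/6) = 8/15.
Take π_1 proportional to 1; then unnormalized π = (1, 1, 8/15). Normalize by dividing by the sum 38/15:
  π = (15/38, 15/38, 4/19).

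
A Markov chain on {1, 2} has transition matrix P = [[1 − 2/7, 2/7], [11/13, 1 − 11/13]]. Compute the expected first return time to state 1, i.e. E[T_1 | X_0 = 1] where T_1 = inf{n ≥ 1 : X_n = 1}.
E[T_1 | X_0 = 1] = 1/π_1 = 103/77

For an irreducible recurrent Markov chain with stationary distribution π, E[T_i | X_0 = i] = 1/π_i (Kac's formula). Here π_1 = (11/13)/(2/7 + 11/13) = (11/13)/(103/91) = 77/103, so E[T_1 | X_0 = 1] = 1/π_1 = (2/7 + 11/13)/(11/13) = (103/91)/(11/13) = 103/77.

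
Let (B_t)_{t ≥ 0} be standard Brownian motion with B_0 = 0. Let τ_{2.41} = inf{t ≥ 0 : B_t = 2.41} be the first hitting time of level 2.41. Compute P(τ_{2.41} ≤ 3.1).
P(τ_{2.41} ≤ 3.1) = 2(1 − Φ(2.41/√3.1)) = 2(1 − Φ(1.3688)) ≈ 0.1711

By the reflection principle for standard BM, P(τ_b ≤ t) = 2 · P(B_t ≥ b). Since B_t ~ N(0, t), P(B_t ≥ 2.41) = 1 − Φ(2.41/√t) = 1 − Φ(2.41/√3.1) = 1 − Φ(1.3688) ≈ 0.08553. Doubling: P(τ_{2.41} ≤ 3.1) ≈ 2 · 0.08553 = 0.17106 ≈ 0.1711.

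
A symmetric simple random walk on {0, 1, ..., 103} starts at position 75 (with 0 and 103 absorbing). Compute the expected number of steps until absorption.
E[τ | X_0 = 75] = 2100

Let v_k = E[τ | X_0 = k]. Boundary: v_0 = v_103 = 0. Recurrence: v_k = 1 + (v_{k-1} + v_{k+1})/2 for 1 ≤ k ≤ 102. The particular solution to v_k − (v_{k-1} + v_{k+1})/2 = 1 is v_k = −k^2. Adding homogeneous solution A + B k and matching boundaries gives v_k = k (103 − k). Substituting k = 75: v_75 = 75 · 28 = 2100.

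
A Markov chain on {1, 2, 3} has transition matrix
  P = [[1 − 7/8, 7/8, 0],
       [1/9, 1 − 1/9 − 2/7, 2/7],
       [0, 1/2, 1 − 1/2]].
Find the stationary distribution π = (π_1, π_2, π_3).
π = (8/107, 63/107, 36/107)

This is a birth-death chain on three states, which satisfies detailed balance: π_1 · P_{12} = π_2 · P_{21} and π_2 · P_{23} = π_3 · P_{32}.
From π_1 · 7/8 = π_2 · 1/9: π_2/π_1 = (7/8)/(1/9) = 63/8.
From π_2 · 2/7 = π_3 · 1/2: π_3/π_2 = (2/7)/(1/2) = 4/7.
Take π_1 proportional to 1; then unnormalized π = (1, 63/8, 9/2). Normalize by dividing by the sum 107/8:
  π = (8/107, 63/107, 36/107).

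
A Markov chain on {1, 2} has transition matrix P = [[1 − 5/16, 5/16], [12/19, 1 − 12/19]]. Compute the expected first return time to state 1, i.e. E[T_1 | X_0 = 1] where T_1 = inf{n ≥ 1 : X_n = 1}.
E[T_1 | X_0 = 1] = 1/π_1 = 287/192

For an irreducible recurrent Markov chain with stationary distribution π, E[T_i | X_0 = i] = 1/π_i (Kac's formula). Here π_1 = (12/19)/(5/16 + 12/19) = (12/19)/(287/304) = 192/287, so E[T_1 | X_0 = 1] = 1/π_1 = (5/16 + 12/19)/(12/19) = (287/304)/(12/19) = 287/192.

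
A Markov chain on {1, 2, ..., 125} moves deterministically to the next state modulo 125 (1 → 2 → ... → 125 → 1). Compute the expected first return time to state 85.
E[T_85 | X_0 = 85] = 125

The chain cycles deterministically, so starting at state 85 it returns in exactly 125 steps. Equivalently, the stationary distribution is uniform π_j = 1/125 for every state j, so by Kac's formula E[T_85] = 1/π_85 = 125.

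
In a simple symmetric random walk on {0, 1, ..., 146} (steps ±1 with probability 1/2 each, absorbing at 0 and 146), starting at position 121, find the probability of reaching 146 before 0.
P(hit 146 before 0) = 121/146

Let u_k = P(hit 146 before 0 | start at k). Then u_0 = 0, u_146 = 1, and u_k = u_{k-1}/2 + u_{k+1}/2 for 1 ≤ k ≤ 145. This harmonic recurrence is solved by u_k = k/146, giving u_121 = 121/146.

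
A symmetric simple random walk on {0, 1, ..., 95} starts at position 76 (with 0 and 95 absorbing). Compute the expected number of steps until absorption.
E[τ | X_0 = 76] = 1444

Let v_k = E[τ | X_0 = k]. Boundary: v_0 = v_95 = 0. Recurrence: v_k = 1 + (v_{k-1} + v_{k+1})/2 for 1 ≤ k ≤ 94. The particular solution to v_k − (v_{k-1} + v_{k+1})/2 = 1 is v_k = −k^2. Adding homogeneous solution A + B k and matching boundaries gives v_k = k (95 − k). Substituting k = 76: v_76 = 76 · 19 = 1444.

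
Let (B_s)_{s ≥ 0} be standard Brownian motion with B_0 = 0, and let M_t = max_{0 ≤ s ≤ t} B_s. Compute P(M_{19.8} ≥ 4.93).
P(M_{19.8} ≥ 4.93) = 2·P(B_{19.8} ≥ 4.93) = 2(1 − Φ(4.93/√19.8)) ≈ 0.2679

By the reflection principle for Brownian motion, P(M_t ≥ a) = 2 · P(B_t ≥ a) for a ≥ 0. Since B_t ~ N(0, t), P(B_t ≥ 4.93) = 1 − Φ(4.93/√t) = 1 − Φ(4.93/√19.8) = 1 − Φ(1.1079). So
  P(M_{19.8} ≥ 4.93) = 2(1 − Φ(1.1079)) ≈ 0.2679.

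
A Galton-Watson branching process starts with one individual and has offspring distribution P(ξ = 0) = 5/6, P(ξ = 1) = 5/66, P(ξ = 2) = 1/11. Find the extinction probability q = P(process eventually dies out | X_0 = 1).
q = 1

Mean offspring μ = 0·5/6 + 1·5/66 + 2·1/11 = 17/66 ≤ 1. For μ ≤ 1 with offspring not concentrated at 1, the Galton-Watson process goes extinct almost surely, so q = 1.
(Algebraic check: The pgf is f(s) = 5/6 + 5/66·s + 1/11·s². The extinction probability q is the smallest fixed point of f in [0, 1]. Setting s = f(s):
  1/11·s² + (5/66 − 1)·s + 5/6 = 0
  1/11·s² − (5/6 + 1/11)·s + 5/6 = 0
which factors as (s − 1)·(1/11·s − 5/6) = 0, giving roots s = 1 and s = (5/6)/(1/11) = 55/6. Since 55/6 ≥ 1, the smallest root in [0, 1] is s = 1.)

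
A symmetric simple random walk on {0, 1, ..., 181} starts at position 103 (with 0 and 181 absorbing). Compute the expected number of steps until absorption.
E[τ | X_0 = 103] = 8034

Let v_k = E[τ | X_0 = k]. Boundary: v_0 = v_181 = 0. Recurrence: v_k = 1 + (v_{k-1} + v_{k+1})/2 for 1 ≤ k ≤ 180. The particular solution to v_k − (v_{k-1} + v_{k+1})/2 = 1 is v_k = −k^2. Adding homogeneous solution A + B k and matching boundaries gives v_k = k (181 − k). Substituting k = 103: v_103 = 103 · 78 = 8034.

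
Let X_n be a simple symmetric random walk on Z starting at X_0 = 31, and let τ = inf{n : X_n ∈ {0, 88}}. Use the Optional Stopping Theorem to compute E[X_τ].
E[X_τ] = 31

X_n is a martingale and τ is a bounded-mean stopping time (indeed τ is finite a.s. with bounded expectation since the walk is in a bounded region). By the OST, E[X_τ] = E[X_0] = 31. Equivalently: E[X_τ] = 88 · P(hit 88 first) + 0 · P(hit 0 first) = 88 · (31/88) = 31.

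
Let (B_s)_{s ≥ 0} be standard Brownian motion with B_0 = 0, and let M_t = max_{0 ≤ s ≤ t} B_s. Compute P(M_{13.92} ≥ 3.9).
P(M_{13.92} ≥ 3.9) = 2·P(B_{13.92} ≥ 3.9) = 2(1 − Φ(3.9/√13.92)) ≈ 0.2959

By the reflection principle for Brownian motion, P(M_t ≥ a) = 2 · P(B_t ≥ a) for a ≥ 0. Since B_t ~ N(0, t), P(B_t ≥ 3.9) = 1 − Φ(3.9/√t) = 1 − Φ(3.9/√13.92) = 1 − Φ(1.0453). So
  P(M_{13.92} ≥ 3.9) = 2(1 − Φ(1.0453)) ≈ 0.2959.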